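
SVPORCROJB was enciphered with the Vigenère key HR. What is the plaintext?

Repeat the key across the ciphertext: HRHRHRHRHR
S(18)−H(7): 11 → L
V(21)−R(17): 4 → E
P(15)−H(7): 8 → I
O(14)−R(17): -3≡23 → X
R(17)−H(7): 10 → K
C(2)−R(17): -15≡11 → L
R(17)−H(7): 10 → K
O(14)−R(17): -3≡23 → X
J(9)−H(7): 2 → C
B(1)−R(17): -16≡10 → K

LEIXKLKXCK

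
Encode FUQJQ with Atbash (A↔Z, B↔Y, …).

UFJQJ

F(5) → U(20)
U(20) → F(5)
Q(16) → J(9)
J(9) → Q(16)
Q(16) → J(9)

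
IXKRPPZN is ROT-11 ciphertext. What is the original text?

I(8): 8−11=-3≡23 → X
X(23): 23−11=12 → M
K(10): 10−11=-1≡25 → Z
R(17): 17−11=6 → G
P(15): 15−11=4 → E
P(15): 15−11=4 → E
Z(25): 25−11=14 → O
N(13): 13−11=2 → C

XMZGEEOC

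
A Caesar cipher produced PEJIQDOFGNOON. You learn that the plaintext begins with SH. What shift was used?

From the crib: P(15)−S(18)=-3≡23, so the shift is 23.

23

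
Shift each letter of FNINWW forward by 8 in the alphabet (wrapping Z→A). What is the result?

NVQVEE

F(5): 5+8=13 → N
N(13): 13+8=21 → V
I(8): 8+8=16 → Q
N(13): 13+8=21 → V
W(22): 22+8=30≡4 → E
W(22): 22+8=30≡4 → E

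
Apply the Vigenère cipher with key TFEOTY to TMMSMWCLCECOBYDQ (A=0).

Repeat the key across the message: TFEOTYTFEOTYTFEO
T(19)+T(19): 38≡12 → M
M(12)+F(5): 17 → R
M(12)+E(4): 16 → Q
S(18)+O(14): 32≡6 → G
M(12)+T(19): 31≡5 → F
W(22)+Y(24): 46≡20 → U
C(2)+T(19): 21 → V
L(11)+F(5): 16 → Q
C(2)+E(4): 6 → G
E(4)+O(14): 18 → S
C(2)+T(19): 21 → V
O(14)+Y(24): 38≡12 → M
B(1)+T(19): 20 → U
Y(24)+F(5): 29≡3 → D
D(3)+E(4): 7 → H
Q(16)+O(14): 30≡4 → E

MRQGFUVQGSVMUDHE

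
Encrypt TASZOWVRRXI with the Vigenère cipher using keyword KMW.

Repeat the key across the message: KMWKMWKMWKM
T(19)+K(10): 29≡3 → D
A(0)+M(12): 12 → M
S(18)+W(22): 40≡14 → O
Z(25)+K(10): 35≡9 → J
O(14)+M(12): 26≡0 → A
W(22)+W(22): 44≡18 → S
V(21)+K(10): 31≡5 → F
R(17)+M(12): 29≡3 → D
R(17)+W(22): 39≡13 → N
X(23)+K(10): 33≡7 → H
I(8)+M(12): 20 → U

DMOJASFDNHU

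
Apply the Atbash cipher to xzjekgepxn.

x(23) → c(2)
z(25) → a(0)
j(9) → q(16)
e(4) → v(21)
k(10) → p(15)
g(6) → t(19)
e(4) → v(21)
p(15) → k(10)
x(23) → c(2)
n(13) → m(12)

caqvptvkcm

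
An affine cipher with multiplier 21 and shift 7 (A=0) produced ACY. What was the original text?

RBH

The inverse of 21 mod 26 is 5, since 21·5=105≡1. Apply D(y)=5·(y−7) mod 26:
A(0): 5·(0−7)=-35≡17 → R
C(2): 5·(2−7)=-25≡1 → B
Y(24): 5·(24−7)=85≡7 → H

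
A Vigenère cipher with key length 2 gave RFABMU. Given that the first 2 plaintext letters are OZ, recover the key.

Subtract each crib letter from the matching ciphertext letter (mod 26):
R(17)−O(14)=3 → D
F(5)−Z(25)=-20≡6 → G

DG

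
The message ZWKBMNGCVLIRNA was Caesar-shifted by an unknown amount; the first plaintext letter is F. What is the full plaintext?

FCQHSTMIBROXTG

From the crib: Z(25)−F(5)=20, so the shift is 20.
Subtract 20 from each ciphertext letter:
Z(25): 25−20=5 → F
W(22): 22−20=2 → C
K(10): 10−20=-10≡16 → Q
B(1): 1−20=-19≡7 → H
M(12): 12−20=-8≡18 → S
N(13): 13−20=-7≡19 → T
G(6): 6−20=-14≡12 → M
C(2): 2−20=-18≡8 → I
V(21): 21−20=1 → B
L(11): 11−20=-9≡17 → R
I(8): 8−20=-12≡14 → O
R(17): 17−20=-3≡23 → X
N(13): 13−20=-7≡19 → T
A(0): 0−20=-20≡6 → G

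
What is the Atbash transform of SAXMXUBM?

HZCNCFYN

S(18) → H(7)
A(0) → Z(25)
X(23) → C(2)
M(12) → N(13)
X(23) → C(2)
U(20) → F(5)
B(1) → Y(24)
M(12) → N(13)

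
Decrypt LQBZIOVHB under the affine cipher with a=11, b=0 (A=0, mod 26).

The inverse of 11 mod 26 is 19, since 11·19=209≡1. Apply D(y)=19·(y−0) mod 26:
L(11): 19·(11−0)=209≡1 → B
Q(16): 19·(16−0)=304≡18 → S
B(1): 19·(1−0)=19 → T
Z(25): 19·(25−0)=475≡7 → H
I(8): 19·(8−0)=152≡22 → W
O(14): 19·(14−0)=266≡6 → G
V(21): 19·(21−0)=399≡9 → J
H(7): 19·(7−0)=133≡3 → D
B(1): 19·(1−0)=19 → T

BSTHWGJDT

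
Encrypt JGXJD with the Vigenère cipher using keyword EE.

Repeat the key across the message: EEEEE
J(9)+E(4): 13 → N
G(6)+E(4): 10 → K
X(23)+E(4): 27≡1 → B
J(9)+E(4): 13 → N
D(3)+E(4): 7 → H

NKBNH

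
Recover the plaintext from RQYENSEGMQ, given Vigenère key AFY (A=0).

Repeat the key across the ciphertext: AFYAFYAFYA
R(17)−A(0): 17 → R
Q(16)−F(5): 11 → L
Y(24)−Y(24): 0 → A
E(4)−A(0): 4 → E
N(13)−F(5): 8 → I
S(18)−Y(24): -6≡20 → U
E(4)−A(0): 4 → E
G(6)−F(5): 1 → B
M(12)−Y(24): -12≡14 → O
Q(16)−A(0): 16 → Q

RLAEIUEBOQ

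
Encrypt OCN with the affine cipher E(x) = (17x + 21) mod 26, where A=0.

ZDI

O(14): 17·14+21=259≡25 → Z
C(2): 17·2+21=55≡3 → D
N(13): 17·13+21=242≡8 → I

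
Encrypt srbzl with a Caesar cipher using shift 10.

cbljv

s(18): 18+10=28≡2 → c
r(17): 17+10=27≡1 → b
b(1): 1+10=11 → l
z(25): 25+10=35≡9 → j
l(11): 11+10=21 → v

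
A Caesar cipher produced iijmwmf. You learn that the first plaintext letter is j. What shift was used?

From the crib: i(8)−j(9)=-1≡25, so the shift is 25.

25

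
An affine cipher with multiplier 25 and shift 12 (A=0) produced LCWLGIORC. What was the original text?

BKQBGEYVK

The inverse of 25 mod 26 is 25, since 25·25=625≡1. Apply D(y)=25·(y−12) mod 26:
L(11): 25·(11−12)=-25≡1 → B
C(2): 25·(2−12)=-250≡10 → K
W(22): 25·(22−12)=250≡16 → Q
L(11): 25·(11−12)=-25≡1 → B
G(6): 25·(6−12)=-150≡6 → G
I(8): 25·(8−12)=-100≡4 → E
O(14): 25·(14−12)=50≡24 → Y
R(17): 25·(17−12)=125≡21 → V
C(2): 25·(2−12)=-250≡10 → K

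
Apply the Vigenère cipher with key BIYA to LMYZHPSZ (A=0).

MUWZIXQZ

Repeat the key across the message: BIYABIYA
L(11)+B(1): 12 → M
M(12)+I(8): 20 → U
Y(24)+Y(24): 48≡22 → W
Z(25)+A(0): 25 → Z
H(7)+B(1): 8 → I
P(15)+I(8): 23 → X
S(18)+Y(24): 42≡16 → Q
Z(25)+A(0): 25 → Z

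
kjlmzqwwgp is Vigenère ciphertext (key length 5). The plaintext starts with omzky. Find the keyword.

Subtract each crib letter from the matching ciphertext letter (mod 26):
k(10)−o(14)=-4≡22 → w
j(9)−m(12)=-3≡23 → x
l(11)−z(25)=-14≡12 → m
m(12)−k(10)=2 → c
z(25)−y(24)=1 → b

wxmcb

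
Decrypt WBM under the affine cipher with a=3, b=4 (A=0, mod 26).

The inverse of 3 mod 26 is 9, since 3·9=27≡1. Apply D(y)=9·(y−4) mod 26:
W(22): 9·(22−4)=162≡6 → G
B(1): 9·(1−4)=-27≡25 → Z
M(12): 9·(12−4)=72≡20 → U

GZU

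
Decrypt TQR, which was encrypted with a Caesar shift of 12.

HEF

T(19): 19−12=7 → H
Q(16): 16−12=4 → E
R(17): 17−12=5 → F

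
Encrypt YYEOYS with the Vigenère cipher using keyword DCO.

Repeat the key across the message: DCODCO
Y(24)+D(3): 27≡1 → B
Y(24)+C(2): 26≡0 → A
E(4)+O(14): 18 → S
O(14)+D(3): 17 → R
Y(24)+C(2): 26≡0 → A
S(18)+O(14): 32≡6 → G

BASRAG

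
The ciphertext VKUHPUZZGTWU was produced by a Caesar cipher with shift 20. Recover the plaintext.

BQANVAFFMZCA

V(21): 21−20=1 → B
K(10): 10−20=-10≡16 → Q
U(20): 20−20=0 → A
H(7): 7−20=-13≡13 → N
P(15): 15−20=-5≡21 → V
U(20): 20−20=0 → A
Z(25): 25−20=5 → F
Z(25): 25−20=5 → F
G(6): 6−20=-14≡12 → M
T(19): 19−20=-1≡25 → Z
W(22): 22−20=2 → C
U(20): 20−20=0 → A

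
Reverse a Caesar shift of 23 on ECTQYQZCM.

E(4): 4−23=-19≡7 → H
C(2): 2−23=-21≡5 → F
T(19): 19−23=-4≡22 → W
Q(16): 16−23=-7≡19 → T
Y(24): 24−23=1 → B
Q(16): 16−23=-7≡19 → T
Z(25): 25−23=2 → C
C(2): 2−23=-21≡5 → F
M(12): 12−23=-11≡15 → P

HFWTBTCFP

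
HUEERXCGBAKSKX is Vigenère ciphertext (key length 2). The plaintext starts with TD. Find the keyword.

Subtract each crib letter from the matching ciphertext letter (mod 26):
H(7)−T(19)=-12≡14 → O
U(20)−D(3)=17 → R

OR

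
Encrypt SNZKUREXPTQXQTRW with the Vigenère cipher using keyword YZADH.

Repeat the key across the message: YZADHYZADHYZADHY
S(18)+Y(24): 42≡16 → Q
N(13)+Z(25): 38≡12 → M
Z(25)+A(0): 25 → Z
K(10)+D(3): 13 → N
U(20)+H(7): 27≡1 → B
R(17)+Y(24): 41≡15 → P
E(4)+Z(25): 29≡3 → D
X(23)+A(0): 23 → X
P(15)+D(3): 18 → S
T(19)+H(7): 26≡0 → A
Q(16)+Y(24): 40≡14 → O
X(23)+Z(25): 48≡22 → W
Q(16)+A(0): 16 → Q
T(19)+D(3): 22 → W
R(17)+H(7): 24 → Y
W(22)+Y(24): 46≡20 → U

QMZNBPDXSAOWQWYU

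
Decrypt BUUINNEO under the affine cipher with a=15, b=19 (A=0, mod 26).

The inverse of 15 mod 26 is 7, since 15·7=105≡1. Apply D(y)=7·(y−19) mod 26:
B(1): 7·(1−19)=-126≡4 → E
U(20): 7·(20−19)=7 → H
U(20): 7·(20−19)=7 → H
I(8): 7·(8−19)=-77≡1 → B
N(13): 7·(13−19)=-42≡10 → K
N(13): 7·(13−19)=-42≡10 → K
E(4): 7·(4−19)=-105≡25 → Z
O(14): 7·(14−19)=-35≡17 → R

EHHBKKZR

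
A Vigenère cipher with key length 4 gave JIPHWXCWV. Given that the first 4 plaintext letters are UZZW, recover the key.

Subtract each crib letter from the matching ciphertext letter (mod 26):
J(9)−U(20)=-11≡15 → P
I(8)−Z(25)=-17≡9 → J
P(15)−Z(25)=-10≡16 → Q
H(7)−W(22)=-15≡11 → L

PJQL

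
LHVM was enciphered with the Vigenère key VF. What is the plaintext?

Repeat the key across the ciphertext: VFVF
L(11)−V(21): -10≡16 → Q
H(7)−F(5): 2 → C
V(21)−V(21): 0 → A
M(12)−F(5): 7 → H

QCAH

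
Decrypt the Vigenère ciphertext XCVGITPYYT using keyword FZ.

Repeat the key across the ciphertext: FZFZFZFZFZ
X(23)−F(5): 18 → S
C(2)−Z(25): -23≡3 → D
V(21)−F(5): 16 → Q
G(6)−Z(25): -19≡7 → H
I(8)−F(5): 3 → D
T(19)−Z(25): -6≡20 → U
P(15)−F(5): 10 → K
Y(24)−Z(25): -1≡25 → Z
Y(24)−F(5): 19 → T
T(19)−Z(25): -6≡20 → U

SDQHDUKZTU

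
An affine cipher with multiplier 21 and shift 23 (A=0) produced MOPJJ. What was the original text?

The inverse of 21 mod 26 is 5, since 21·5=105≡1. Apply D(y)=5·(y−23) mod 26:
M(12): 5·(12−23)=-55≡23 → X
O(14): 5·(14−23)=-45≡7 → H
P(15): 5·(15−23)=-40≡12 → M
J(9): 5·(9−23)=-70≡8 → I
J(9): 5·(9−23)=-70≡8 → I

XHMII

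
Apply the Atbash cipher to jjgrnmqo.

qqtimnjl

j(9) → q(16)
j(9) → q(16)
g(6) → t(19)
r(17) → i(8)
n(13) → m(12)
m(12) → n(13)
q(16) → j(9)
o(14) → l(11)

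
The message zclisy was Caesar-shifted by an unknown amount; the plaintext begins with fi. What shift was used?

20

From the crib: z(25)−f(5)=20, so the shift is 20.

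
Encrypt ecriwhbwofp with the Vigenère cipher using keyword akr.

Repeat the key across the message: akrakrakrak
e(4)+a(0): 4 → e
c(2)+k(10): 12 → m
r(17)+r(17): 34≡8 → i
i(8)+a(0): 8 → i
w(22)+k(10): 32≡6 → g
h(7)+r(17): 24 → y
b(1)+a(0): 1 → b
w(22)+k(10): 32≡6 → g
o(14)+r(17): 31≡5 → f
f(5)+a(0): 5 → f
p(15)+k(10): 25 → z

emiigybgffz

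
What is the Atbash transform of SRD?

S(18) → H(7)
R(17) → I(8)
D(3) → W(22)

HIW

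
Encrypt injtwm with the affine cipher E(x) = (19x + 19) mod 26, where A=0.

pgiqvn

i(8): 19·8+19=171≡15 → p
n(13): 19·13+19=266≡6 → g
j(9): 19·9+19=190≡8 → i
t(19): 19·19+19=380≡16 → q
w(22): 19·22+19=437≡21 → v
m(12): 19·12+19=247≡13 → n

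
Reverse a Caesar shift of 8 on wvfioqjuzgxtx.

onxagibmryplp

w(22): 22−8=14 → o
v(21): 21−8=13 → n
f(5): 5−8=-3≡23 → x
i(8): 8−8=0 → a
o(14): 14−8=6 → g
q(16): 16−8=8 → i
j(9): 9−8=1 → b
u(20): 20−8=12 → m
z(25): 25−8=17 → r
g(6): 6−8=-2≡24 → y
x(23): 23−8=15 → p
t(19): 19−8=11 → l
x(23): 23−8=15 → p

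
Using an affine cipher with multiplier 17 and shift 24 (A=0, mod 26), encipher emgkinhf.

e(4): 17·4+24=92≡14 → o
m(12): 17·12+24=228≡20 → u
g(6): 17·6+24=126≡22 → w
k(10): 17·10+24=194≡12 → m
i(8): 17·8+24=160≡4 → e
n(13): 17·13+24=245≡11 → l
h(7): 17·7+24=143≡13 → n
f(5): 17·5+24=109≡5 → f

ouwmelnf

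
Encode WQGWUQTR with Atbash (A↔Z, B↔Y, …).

W(22) → D(3)
Q(16) → J(9)
G(6) → T(19)
W(22) → D(3)
U(20) → F(5)
Q(16) → J(9)
T(19) → G(6)
R(17) → I(8)

DJTDFJGI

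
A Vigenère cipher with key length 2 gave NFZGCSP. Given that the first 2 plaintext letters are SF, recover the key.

VA

Subtract each crib letter from the matching ciphertext letter (mod 26):
N(13)−S(18)=-5≡21 → V
F(5)−F(5)=0 → A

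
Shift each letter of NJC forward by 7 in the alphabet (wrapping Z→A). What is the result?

N(13): 13+7=20 → U
J(9): 9+7=16 → Q
C(2): 2+7=9 → J

UQJ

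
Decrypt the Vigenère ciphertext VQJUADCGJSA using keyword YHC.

XJHWTBEZHUT

Repeat the key across the ciphertext: YHCYHCYHCYH
V(21)−Y(24): -3≡23 → X
Q(16)−H(7): 9 → J
J(9)−C(2): 7 → H
U(20)−Y(24): -4≡22 → W
A(0)−H(7): -7≡19 → T
D(3)−C(2): 1 → B
C(2)−Y(24): -22≡4 → E
G(6)−H(7): -1≡25 → Z
J(9)−C(2): 7 → H
S(18)−Y(24): -6≡20 → U
A(0)−H(7): -7≡19 → T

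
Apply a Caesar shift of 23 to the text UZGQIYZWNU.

RWDNFVWTKR

U(20): 20+23=43≡17 → R
Z(25): 25+23=48≡22 → W
G(6): 6+23=29≡3 → D
Q(16): 16+23=39≡13 → N
I(8): 8+23=31≡5 → F
Y(24): 24+23=47≡21 → V
Z(25): 25+23=48≡22 → W
W(22): 22+23=45≡19 → T
N(13): 13+23=36≡10 → K
U(20): 20+23=43≡17 → R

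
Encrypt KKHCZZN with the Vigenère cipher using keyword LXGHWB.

Repeat the key across the message: LXGHWBL
K(10)+L(11): 21 → V
K(10)+X(23): 33≡7 → H
H(7)+G(6): 13 → N
C(2)+H(7): 9 → J
Z(25)+W(22): 47≡21 → V
Z(25)+B(1): 26≡0 → A
N(13)+L(11): 24 → Y

VHNJVAY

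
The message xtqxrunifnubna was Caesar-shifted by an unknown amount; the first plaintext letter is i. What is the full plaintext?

From the crib: x(23)−i(8)=15, so the shift is 15.
Subtract 15 from each ciphertext letter:
x(23): 23−15=8 → i
t(19): 19−15=4 → e
q(16): 16−15=1 → b
x(23): 23−15=8 → i
r(17): 17−15=2 → c
u(20): 20−15=5 → f
n(13): 13−15=-2≡24 → y
i(8): 8−15=-7≡19 → t
f(5): 5−15=-10≡16 → q
n(13): 13−15=-2≡24 → y
u(20): 20−15=5 → f
b(1): 1−15=-14≡12 → m
n(13): 13−15=-2≡24 → y
a(0): 0−15=-15≡11 → l

iebicfytqyfmyl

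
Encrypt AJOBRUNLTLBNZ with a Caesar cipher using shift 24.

YHMZPSLJRJZLX

A(0): 0+24=24 → Y
J(9): 9+24=33≡7 → H
O(14): 14+24=38≡12 → M
B(1): 1+24=25 → Z
R(17): 17+24=41≡15 → P
U(20): 20+24=44≡18 → S
N(13): 13+24=37≡11 → L
L(11): 11+24=35≡9 → J
T(19): 19+24=43≡17 → R
L(11): 11+24=35≡9 → J
B(1): 1+24=25 → Z
N(13): 13+24=37≡11 → L
Z(25): 25+24=49≡23 → X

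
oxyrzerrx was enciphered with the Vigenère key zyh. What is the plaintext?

pzrsbxstq

Repeat the key across the ciphertext: zyhzyhzyh
o(14)−z(25): -11≡15 → p
x(23)−y(24): -1≡25 → z
y(24)−h(7): 17 → r
r(17)−z(25): -8≡18 → s
z(25)−y(24): 1 → b
e(4)−h(7): -3≡23 → x
r(17)−z(25): -8≡18 → s
r(17)−y(24): -7≡19 → t
x(23)−h(7): 16 → q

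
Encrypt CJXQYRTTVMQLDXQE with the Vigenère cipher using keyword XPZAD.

ZYWQBOISVPNACXTB

Repeat the key across the message: XPZADXPZADXPZADX
C(2)+X(23): 25 → Z
J(9)+P(15): 24 → Y
X(23)+Z(25): 48≡22 → W
Q(16)+A(0): 16 → Q
Y(24)+D(3): 27≡1 → B
R(17)+X(23): 40≡14 → O
T(19)+P(15): 34≡8 → I
T(19)+Z(25): 44≡18 → S
V(21)+A(0): 21 → V
M(12)+D(3): 15 → P
Q(16)+X(23): 39≡13 → N
L(11)+P(15): 26≡0 → A
D(3)+Z(25): 28≡2 → C
X(23)+A(0): 23 → X
Q(16)+D(3): 19 → T
E(4)+X(23): 27≡1 → B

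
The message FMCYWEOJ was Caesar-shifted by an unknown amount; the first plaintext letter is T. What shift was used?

From the crib: F(5)−T(19)=-14≡12, so the shift is 12.

12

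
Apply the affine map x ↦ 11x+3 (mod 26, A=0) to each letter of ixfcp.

nwgzm

i(8): 11·8+3=91≡13 → n
x(23): 11·23+3=256≡22 → w
f(5): 11·5+3=58≡6 → g
c(2): 11·2+3=25 → z
p(15): 11·15+3=168≡12 → m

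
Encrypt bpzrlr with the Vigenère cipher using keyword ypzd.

zeyujg

Repeat the key across the message: ypzdyp
b(1)+y(24): 25 → z
p(15)+p(15): 30≡4 → e
z(25)+z(25): 50≡24 → y
r(17)+d(3): 20 → u
l(11)+y(24): 35≡9 → j
r(17)+p(15): 32≡6 → g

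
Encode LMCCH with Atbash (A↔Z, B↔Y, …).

ONXXS

L(11) → O(14)
M(12) → N(13)
C(2) → X(23)
C(2) → X(23)
H(7) → S(18)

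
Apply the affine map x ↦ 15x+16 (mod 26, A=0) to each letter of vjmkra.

v(21): 15·21+16=331≡19 → t
j(9): 15·9+16=151≡21 → v
m(12): 15·12+16=196≡14 → o
k(10): 15·10+16=166≡10 → k
r(17): 15·17+16=271≡11 → l
a(0): 15·0+16=16 → q

tvoklq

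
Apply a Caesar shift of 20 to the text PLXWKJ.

JFRQED

P(15): 15+20=35≡9 → J
L(11): 11+20=31≡5 → F
X(23): 23+20=43≡17 → R
W(22): 22+20=42≡16 → Q
K(10): 10+20=30≡4 → E
J(9): 9+20=29≡3 → D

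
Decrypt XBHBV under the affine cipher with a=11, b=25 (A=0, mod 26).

OMWMC

The inverse of 11 mod 26 is 19, since 11·19=209≡1. Apply D(y)=19·(y−25) mod 26:
X(23): 19·(23−25)=-38≡14 → O
B(1): 19·(1−25)=-456≡12 → M
H(7): 19·(7−25)=-342≡22 → W
B(1): 19·(1−25)=-456≡12 → M
V(21): 19·(21−25)=-76≡2 → C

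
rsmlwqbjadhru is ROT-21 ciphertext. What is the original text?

r(17): 17−21=-4≡22 → w
s(18): 18−21=-3≡23 → x
m(12): 12−21=-9≡17 → r
l(11): 11−21=-10≡16 → q
w(22): 22−21=1 → b
q(16): 16−21=-5≡21 → v
b(1): 1−21=-20≡6 → g
j(9): 9−21=-12≡14 → o
a(0): 0−21=-21≡5 → f
d(3): 3−21=-18≡8 → i
h(7): 7−21=-14≡12 → m
r(17): 17−21=-4≡22 → w
u(20): 20−21=-1≡25 → z

wxrqbvgofimwz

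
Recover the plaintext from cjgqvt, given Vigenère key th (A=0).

Repeat the key across the ciphertext: ththth
c(2)−t(19): -17≡9 → j
j(9)−h(7): 2 → c
g(6)−t(19): -13≡13 → n
q(16)−h(7): 9 → j
v(21)−t(19): 2 → c
t(19)−h(7): 12 → m

jcnjcm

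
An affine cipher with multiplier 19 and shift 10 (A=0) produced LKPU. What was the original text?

The inverse of 19 mod 26 is 11, since 19·11=209≡1. Apply D(y)=11·(y−10) mod 26:
L(11): 11·(11−10)=11 → L
K(10): 11·(10−10)=0 → A
P(15): 11·(15−10)=55≡3 → D
U(20): 11·(20−10)=110≡6 → G

LADG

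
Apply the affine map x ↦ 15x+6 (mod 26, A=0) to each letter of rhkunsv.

bhautqj

r(17): 15·17+6=261≡1 → b
h(7): 15·7+6=111≡7 → h
k(10): 15·10+6=156≡0 → a
u(20): 15·20+6=306≡20 → u
n(13): 15·13+6=201≡19 → t
s(18): 15·18+6=276≡16 → q
v(21): 15·21+6=321≡9 → j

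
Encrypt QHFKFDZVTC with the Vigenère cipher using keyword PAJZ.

Repeat the key across the message: PAJZPAJZPA
Q(16)+P(15): 31≡5 → F
H(7)+A(0): 7 → H
F(5)+J(9): 14 → O
K(10)+Z(25): 35≡9 → J
F(5)+P(15): 20 → U
D(3)+A(0): 3 → D
Z(25)+J(9): 34≡8 → I
V(21)+Z(25): 46≡20 → U
T(19)+P(15): 34≡8 → I
C(2)+A(0): 2 → C

FHOJUDIUIC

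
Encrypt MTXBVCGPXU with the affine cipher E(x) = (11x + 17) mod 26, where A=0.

M(12): 11·12+17=149≡19 → T
T(19): 11·19+17=226≡18 → S
X(23): 11·23+17=270≡10 → K
B(1): 11·1+17=28≡2 → C
V(21): 11·21+17=248≡14 → O
C(2): 11·2+17=39≡13 → N
G(6): 11·6+17=83≡5 → F
P(15): 11·15+17=182≡0 → A
X(23): 11·23+17=270≡10 → K
U(20): 11·20+17=237≡3 → D

TSKCONFAKD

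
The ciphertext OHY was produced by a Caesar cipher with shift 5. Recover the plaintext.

JCT

O(14): 14−5=9 → J
H(7): 7−5=2 → C
Y(24): 24−5=19 → T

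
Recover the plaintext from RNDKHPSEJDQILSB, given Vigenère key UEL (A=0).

XJSQDEYAYJMXROQ

Repeat the key across the ciphertext: UELUELUELUELUEL
R(17)−U(20): -3≡23 → X
N(13)−E(4): 9 → J
D(3)−L(11): -8≡18 → S
K(10)−U(20): -10≡16 → Q
H(7)−E(4): 3 → D
P(15)−L(11): 4 → E
S(18)−U(20): -2≡24 → Y
E(4)−E(4): 0 → A
J(9)−L(11): -2≡24 → Y
D(3)−U(20): -17≡9 → J
Q(16)−E(4): 12 → M
I(8)−L(11): -3≡23 → X
L(11)−U(20): -9≡17 → R
S(18)−E(4): 14 → O
B(1)−L(11): -10≡16 → Q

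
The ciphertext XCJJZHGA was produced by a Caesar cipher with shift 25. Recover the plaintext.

YDKKAIHB

X(23): 23−25=-2≡24 → Y
C(2): 2−25=-23≡3 → D
J(9): 9−25=-16≡10 → K
J(9): 9−25=-16≡10 → K
Z(25): 25−25=0 → A
H(7): 7−25=-18≡8 → I
G(6): 6−25=-19≡7 → H
A(0): 0−25=-25≡1 → B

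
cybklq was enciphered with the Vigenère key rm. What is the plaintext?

Repeat the key across the ciphertext: rmrmrm
c(2)−r(17): -15≡11 → l
y(24)−m(12): 12 → m
b(1)−r(17): -16≡10 → k
k(10)−m(12): -2≡24 → y
l(11)−r(17): -6≡20 → u
q(16)−m(12): 4 → e

lmkyue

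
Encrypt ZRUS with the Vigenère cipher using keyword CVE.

Repeat the key across the message: CVEC
Z(25)+C(2): 27≡1 → B
R(17)+V(21): 38≡12 → M
U(20)+E(4): 24 → Y
S(18)+C(2): 20 → U

BMYU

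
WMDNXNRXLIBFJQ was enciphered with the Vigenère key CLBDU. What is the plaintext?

UBCKDLGWIOZUIN

Repeat the key across the ciphertext: CLBDUCLBDUCLBD
W(22)−C(2): 20 → U
M(12)−L(11): 1 → B
D(3)−B(1): 2 → C
N(13)−D(3): 10 → K
X(23)−U(20): 3 → D
N(13)−C(2): 11 → L
R(17)−L(11): 6 → G
X(23)−B(1): 22 → W
L(11)−D(3): 8 → I
I(8)−U(20): -12≡14 → O
B(1)−C(2): -1≡25 → Z
F(5)−L(11): -6≡20 → U
J(9)−B(1): 8 → I
Q(16)−D(3): 13 → N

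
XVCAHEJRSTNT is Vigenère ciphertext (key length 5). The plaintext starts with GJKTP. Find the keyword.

RMSHS

Subtract each crib letter from the matching ciphertext letter (mod 26):
X(23)−G(6)=17 → R
V(21)−J(9)=12 → M
C(2)−K(10)=-8≡18 → S
A(0)−T(19)=-19≡7 → H
H(7)−P(15)=-8≡18 → S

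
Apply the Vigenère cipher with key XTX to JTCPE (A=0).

GMZMX

Repeat the key across the message: XTXXT
J(9)+X(23): 32≡6 → G
T(19)+T(19): 38≡12 → M
C(2)+X(23): 25 → Z
P(15)+X(23): 38≡12 → M
E(4)+T(19): 23 → X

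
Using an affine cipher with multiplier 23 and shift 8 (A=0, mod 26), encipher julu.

haba

j(9): 23·9+8=215≡7 → h
u(20): 23·20+8=468≡0 → a
l(11): 23·11+8=261≡1 → b
u(20): 23·20+8=468≡0 → a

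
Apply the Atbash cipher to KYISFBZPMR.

K(10) → P(15)
Y(24) → B(1)
I(8) → R(17)
S(18) → H(7)
F(5) → U(20)
B(1) → Y(24)
Z(25) → A(0)
P(15) → K(10)
M(12) → N(13)
R(17) → I(8)

PBRHUYAKNI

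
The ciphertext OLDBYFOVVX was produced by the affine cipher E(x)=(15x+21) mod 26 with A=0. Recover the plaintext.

The inverse of 15 mod 26 is 7, since 15·7=105≡1. Apply D(y)=7·(y−21) mod 26:
O(14): 7·(14−21)=-49≡3 → D
L(11): 7·(11−21)=-70≡8 → I
D(3): 7·(3−21)=-126≡4 → E
B(1): 7·(1−21)=-140≡16 → Q
Y(24): 7·(24−21)=21 → V
F(5): 7·(5−21)=-112≡18 → S
O(14): 7·(14−21)=-49≡3 → D
V(21): 7·(21−21)=0 → A
V(21): 7·(21−21)=0 → A
X(23): 7·(23−21)=14 → O

DIEQVSDAAO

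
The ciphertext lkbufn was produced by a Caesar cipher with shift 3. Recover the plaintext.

ihyrck

l(11): 11−3=8 → i
k(10): 10−3=7 → h
b(1): 1−3=-2≡24 → y
u(20): 20−3=17 → r
f(5): 5−3=2 → c
n(13): 13−3=10 → k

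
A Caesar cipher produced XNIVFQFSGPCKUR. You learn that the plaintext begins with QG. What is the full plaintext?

From the crib: X(23)−Q(16)=7, so the shift is 7.
Subtract 7 from each ciphertext letter:
X(23): 23−7=16 → Q
N(13): 13−7=6 → G
I(8): 8−7=1 → B
V(21): 21−7=14 → O
F(5): 5−7=-2≡24 → Y
Q(16): 16−7=9 → J
F(5): 5−7=-2≡24 → Y
S(18): 18−7=11 → L
G(6): 6−7=-1≡25 → Z
P(15): 15−7=8 → I
C(2): 2−7=-5≡21 → V
K(10): 10−7=3 → D
U(20): 20−7=13 → N
R(17): 17−7=10 → K

QGBOYJYLZIVDNK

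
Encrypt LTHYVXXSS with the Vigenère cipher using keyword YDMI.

JWTGTAJAQ

Repeat the key across the message: YDMIYDMIY
L(11)+Y(24): 35≡9 → J
T(19)+D(3): 22 → W
H(7)+M(12): 19 → T
Y(24)+I(8): 32≡6 → G
V(21)+Y(24): 45≡19 → T
X(23)+D(3): 26≡0 → A
X(23)+M(12): 35≡9 → J
S(18)+I(8): 26≡0 → A
S(18)+Y(24): 42≡16 → Q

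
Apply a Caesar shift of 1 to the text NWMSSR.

OXNTTS

N(13): 13+1=14 → O
W(22): 22+1=23 → X
M(12): 12+1=13 → N
S(18): 18+1=19 → T
S(18): 18+1=19 → T
R(17): 17+1=18 → S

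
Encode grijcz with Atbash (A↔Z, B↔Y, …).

g(6) → t(19)
r(17) → i(8)
i(8) → r(17)
j(9) → q(16)
c(2) → x(23)
z(25) → a(0)

tirqxa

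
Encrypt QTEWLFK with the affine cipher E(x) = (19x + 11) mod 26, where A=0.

DIJNMCT

Q(16): 19·16+11=315≡3 → D
T(19): 19·19+11=372≡8 → I
E(4): 19·4+11=87≡9 → J
W(22): 19·22+11=429≡13 → N
L(11): 19·11+11=220≡12 → M
F(5): 19·5+11=106≡2 → C
K(10): 19·10+11=201≡19 → T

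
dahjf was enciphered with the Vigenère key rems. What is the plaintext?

mwvro

Repeat the key across the ciphertext: remsr
d(3)−r(17): -14≡12 → m
a(0)−e(4): -4≡22 → w
h(7)−m(12): -5≡21 → v
j(9)−s(18): -9≡17 → r
f(5)−r(17): -12≡14 → o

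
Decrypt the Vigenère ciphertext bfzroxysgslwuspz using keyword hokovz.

urpdtyreweqxnefl

Repeat the key across the ciphertext: hokovzhokovzhoko
b(1)−h(7): -6≡20 → u
f(5)−o(14): -9≡17 → r
z(25)−k(10): 15 → p
r(17)−o(14): 3 → d
o(14)−v(21): -7≡19 → t
x(23)−z(25): -2≡24 → y
y(24)−h(7): 17 → r
s(18)−o(14): 4 → e
g(6)−k(10): -4≡22 → w
s(18)−o(14): 4 → e
l(11)−v(21): -10≡16 → q
w(22)−z(25): -3≡23 → x
u(20)−h(7): 13 → n
s(18)−o(14): 4 → e
p(15)−k(10): 5 → f
z(25)−o(14): 11 → l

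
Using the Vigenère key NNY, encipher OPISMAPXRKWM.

BCGFZYCKPXJK

Repeat the key across the message: NNYNNYNNYNNY
O(14)+N(13): 27≡1 → B
P(15)+N(13): 28≡2 → C
I(8)+Y(24): 32≡6 → G
S(18)+N(13): 31≡5 → F
M(12)+N(13): 25 → Z
A(0)+Y(24): 24 → Y
P(15)+N(13): 28≡2 → C
X(23)+N(13): 36≡10 → K
R(17)+Y(24): 41≡15 → P
K(10)+N(13): 23 → X
W(22)+N(13): 35≡9 → J
M(12)+Y(24): 36≡10 → K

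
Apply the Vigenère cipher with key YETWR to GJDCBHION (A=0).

ENWYSFMHJ

Repeat the key across the message: YETWRYETW
G(6)+Y(24): 30≡4 → E
J(9)+E(4): 13 → N
D(3)+T(19): 22 → W
C(2)+W(22): 24 → Y
B(1)+R(17): 18 → S
H(7)+Y(24): 31≡5 → F
I(8)+E(4): 12 → M
O(14)+T(19): 33≡7 → H
N(13)+W(22): 35≡9 → J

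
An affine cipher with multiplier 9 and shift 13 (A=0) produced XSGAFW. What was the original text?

EPFNCB

The inverse of 9 mod 26 is 3, since 9·3=27≡1. Apply D(y)=3·(y−13) mod 26:
X(23): 3·(23−13)=30≡4 → E
S(18): 3·(18−13)=15 → P
G(6): 3·(6−13)=-21≡5 → F
A(0): 3·(0−13)=-39≡13 → N
F(5): 3·(5−13)=-24≡2 → C
W(22): 3·(22−13)=27≡1 → B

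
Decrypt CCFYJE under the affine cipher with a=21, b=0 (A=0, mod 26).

The inverse of 21 mod 26 is 5, since 21·5=105≡1. Apply D(y)=5·(y−0) mod 26:
C(2): 5·(2−0)=10 → K
C(2): 5·(2−0)=10 → K
F(5): 5·(5−0)=25 → Z
Y(24): 5·(24−0)=120≡16 → Q
J(9): 5·(9−0)=45≡19 → T
E(4): 5·(4−0)=20 → U

KKZQTU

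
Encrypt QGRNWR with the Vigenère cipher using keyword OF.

Repeat the key across the message: OFOFOF
Q(16)+O(14): 30≡4 → E
G(6)+F(5): 11 → L
R(17)+O(14): 31≡5 → F
N(13)+F(5): 18 → S
W(22)+O(14): 36≡10 → K
R(17)+F(5): 22 → W

ELFSKW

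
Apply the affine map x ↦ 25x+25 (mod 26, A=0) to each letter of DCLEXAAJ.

D(3): 25·3+25=100≡22 → W
C(2): 25·2+25=75≡23 → X
L(11): 25·11+25=300≡14 → O
E(4): 25·4+25=125≡21 → V
X(23): 25·23+25=600≡2 → C
A(0): 25·0+25=25 → Z
A(0): 25·0+25=25 → Z
J(9): 25·9+25=250≡16 → Q

WXOVCZZQ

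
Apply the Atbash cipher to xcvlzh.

cxeoas

x(23) → c(2)
c(2) → x(23)
v(21) → e(4)
l(11) → o(14)
z(25) → a(0)
h(7) → s(18)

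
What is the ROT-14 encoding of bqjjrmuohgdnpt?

pexxfaicvurbdh

b(1): 1+14=15 → p
q(16): 16+14=30≡4 → e
j(9): 9+14=23 → x
j(9): 9+14=23 → x
r(17): 17+14=31≡5 → f
m(12): 12+14=26≡0 → a
u(20): 20+14=34≡8 → i
o(14): 14+14=28≡2 → c
h(7): 7+14=21 → v
g(6): 6+14=20 → u
d(3): 3+14=17 → r
n(13): 13+14=27≡1 → b
p(15): 15+14=29≡3 → d
t(19): 19+14=33≡7 → h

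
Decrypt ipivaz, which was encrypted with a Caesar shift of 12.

i(8): 8−12=-4≡22 → w
p(15): 15−12=3 → d
i(8): 8−12=-4≡22 → w
v(21): 21−12=9 → j
a(0): 0−12=-12≡14 → o
z(25): 25−12=13 → n

wdwjon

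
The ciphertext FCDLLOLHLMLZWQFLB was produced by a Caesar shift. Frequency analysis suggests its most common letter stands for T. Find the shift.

18

The most frequent ciphertext letter is L (appears 6 times).
L is position 11; T is position 19.
Shift = -8≡18.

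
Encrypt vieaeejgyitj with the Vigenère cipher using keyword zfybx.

Repeat the key across the message: zfybxzfybxzf
v(21)+z(25): 46≡20 → u
i(8)+f(5): 13 → n
e(4)+y(24): 28≡2 → c
a(0)+b(1): 1 → b
e(4)+x(23): 27≡1 → b
e(4)+z(25): 29≡3 → d
j(9)+f(5): 14 → o
g(6)+y(24): 30≡4 → e
y(24)+b(1): 25 → z
i(8)+x(23): 31≡5 → f
t(19)+z(25): 44≡18 → s
j(9)+f(5): 14 → o

uncbbdoezfso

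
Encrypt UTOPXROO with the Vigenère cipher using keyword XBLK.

RUZZUSZY

Repeat the key across the message: XBLKXBLK
U(20)+X(23): 43≡17 → R
T(19)+B(1): 20 → U
O(14)+L(11): 25 → Z
P(15)+K(10): 25 → Z
X(23)+X(23): 46≡20 → U
R(17)+B(1): 18 → S
O(14)+L(11): 25 → Z
O(14)+K(10): 24 → Y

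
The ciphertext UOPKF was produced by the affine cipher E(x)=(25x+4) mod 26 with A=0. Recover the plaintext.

The inverse of 25 mod 26 is 25, since 25·25=625≡1. Apply D(y)=25·(y−4) mod 26:
U(20): 25·(20−4)=400≡10 → K
O(14): 25·(14−4)=250≡16 → Q
P(15): 25·(15−4)=275≡15 → P
K(10): 25·(10−4)=150≡20 → U
F(5): 25·(5−4)=25 → Z

KQPUZ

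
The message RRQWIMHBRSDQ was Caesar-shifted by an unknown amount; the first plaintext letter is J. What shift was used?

From the crib: R(17)−J(9)=8, so the shift is 8.

8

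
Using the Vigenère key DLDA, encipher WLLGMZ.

ZWOGPK

Repeat the key across the message: DLDADL
W(22)+D(3): 25 → Z
L(11)+L(11): 22 → W
L(11)+D(3): 14 → O
G(6)+A(0): 6 → G
M(12)+D(3): 15 → P
Z(25)+L(11): 36≡10 → K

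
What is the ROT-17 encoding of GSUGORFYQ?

XJLXFIWPH

G(6): 6+17=23 → X
S(18): 18+17=35≡9 → J
U(20): 20+17=37≡11 → L
G(6): 6+17=23 → X
O(14): 14+17=31≡5 → F
R(17): 17+17=34≡8 → I
F(5): 5+17=22 → W
Y(24): 24+17=41≡15 → P
Q(16): 16+17=33≡7 → H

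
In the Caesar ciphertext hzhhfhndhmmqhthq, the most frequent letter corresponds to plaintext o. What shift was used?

The most frequent ciphertext letter is h (appears 7 times).
h is position 7; o is position 14.
Shift = -7≡19.

19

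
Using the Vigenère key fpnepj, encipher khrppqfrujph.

pwetezkghneq

Repeat the key across the message: fpnepjfpnepj
k(10)+f(5): 15 → p
h(7)+p(15): 22 → w
r(17)+n(13): 30≡4 → e
p(15)+e(4): 19 → t
p(15)+p(15): 30≡4 → e
q(16)+j(9): 25 → z
f(5)+f(5): 10 → k
r(17)+p(15): 32≡6 → g
u(20)+n(13): 33≡7 → h
j(9)+e(4): 13 → n
p(15)+p(15): 30≡4 → e
h(7)+j(9): 16 → q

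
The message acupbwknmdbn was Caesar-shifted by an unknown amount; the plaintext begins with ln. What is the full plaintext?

lnfamhvyxomy

From the crib: a(0)−l(11)=-11≡15, so the shift is 15.
Subtract 15 from each ciphertext letter:
a(0): 0−15=-15≡11 → l
c(2): 2−15=-13≡13 → n
u(20): 20−15=5 → f
p(15): 15−15=0 → a
b(1): 1−15=-14≡12 → m
w(22): 22−15=7 → h
k(10): 10−15=-5≡21 → v
n(13): 13−15=-2≡24 → y
m(12): 12−15=-3≡23 → x
d(3): 3−15=-12≡14 → o
b(1): 1−15=-14≡12 → m
n(13): 13−15=-2≡24 → y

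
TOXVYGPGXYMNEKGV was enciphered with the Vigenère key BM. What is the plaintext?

Repeat the key across the ciphertext: BMBMBMBMBMBMBMBM
T(19)−B(1): 18 → S
O(14)−M(12): 2 → C
X(23)−B(1): 22 → W
V(21)−M(12): 9 → J
Y(24)−B(1): 23 → X
G(6)−M(12): -6≡20 → U
P(15)−B(1): 14 → O
G(6)−M(12): -6≡20 → U
X(23)−B(1): 22 → W
Y(24)−M(12): 12 → M
M(12)−B(1): 11 → L
N(13)−M(12): 1 → B
E(4)−B(1): 3 → D
K(10)−M(12): -2≡24 → Y
G(6)−B(1): 5 → F
V(21)−M(12): 9 → J

SCWJXUOUWMLBDYFJ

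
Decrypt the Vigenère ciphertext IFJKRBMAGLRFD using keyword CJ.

Repeat the key across the ciphertext: CJCJCJCJCJCJC
I(8)−C(2): 6 → G
F(5)−J(9): -4≡22 → W
J(9)−C(2): 7 → H
K(10)−J(9): 1 → B
R(17)−C(2): 15 → P
B(1)−J(9): -8≡18 → S
M(12)−C(2): 10 → K
A(0)−J(9): -9≡17 → R
G(6)−C(2): 4 → E
L(11)−J(9): 2 → C
R(17)−C(2): 15 → P
F(5)−J(9): -4≡22 → W
D(3)−C(2): 1 → B

GWHBPSKRECPWB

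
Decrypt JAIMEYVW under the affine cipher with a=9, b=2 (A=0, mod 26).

The inverse of 9 mod 26 is 3, since 9·3=27≡1. Apply D(y)=3·(y−2) mod 26:
J(9): 3·(9−2)=21 → V
A(0): 3·(0−2)=-6≡20 → U
I(8): 3·(8−2)=18 → S
M(12): 3·(12−2)=30≡4 → E
E(4): 3·(4−2)=6 → G
Y(24): 3·(24−2)=66≡14 → O
V(21): 3·(21−2)=57≡5 → F
W(22): 3·(22−2)=60≡8 → I

VUSEGOFI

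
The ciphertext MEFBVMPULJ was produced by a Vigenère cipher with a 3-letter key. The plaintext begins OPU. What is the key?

Subtract each crib letter from the matching ciphertext letter (mod 26):
M(12)−O(14)=-2≡24 → Y
E(4)−P(15)=-11≡15 → P
F(5)−U(20)=-15≡11 → L

YPL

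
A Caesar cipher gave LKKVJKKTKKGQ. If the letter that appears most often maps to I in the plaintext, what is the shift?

2

The most frequent ciphertext letter is K (appears 6 times).
K is position 10; I is position 8.
Shift = 2.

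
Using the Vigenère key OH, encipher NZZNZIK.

BGNUNPY

Repeat the key across the message: OHOHOHO
N(13)+O(14): 27≡1 → B
Z(25)+H(7): 32≡6 → G
Z(25)+O(14): 39≡13 → N
N(13)+H(7): 20 → U
Z(25)+O(14): 39≡13 → N
I(8)+H(7): 15 → P
K(10)+O(14): 24 → Y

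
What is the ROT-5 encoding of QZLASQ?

VEQFXV

Q(16): 16+5=21 → V
Z(25): 25+5=30≡4 → E
L(11): 11+5=16 → Q
A(0): 0+5=5 → F
S(18): 18+5=23 → X
Q(16): 16+5=21 → V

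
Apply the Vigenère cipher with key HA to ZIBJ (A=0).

Repeat the key across the message: HAHA
Z(25)+H(7): 32≡6 → G
I(8)+A(0): 8 → I
B(1)+H(7): 8 → I
J(9)+A(0): 9 → J

GIIJ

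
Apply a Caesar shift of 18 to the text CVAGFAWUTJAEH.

C(2): 2+18=20 → U
V(21): 21+18=39≡13 → N
A(0): 0+18=18 → S
G(6): 6+18=24 → Y
F(5): 5+18=23 → X
A(0): 0+18=18 → S
W(22): 22+18=40≡14 → O
U(20): 20+18=38≡12 → M
T(19): 19+18=37≡11 → L
J(9): 9+18=27≡1 → B
A(0): 0+18=18 → S
E(4): 4+18=22 → W
H(7): 7+18=25 → Z

UNSYXSOMLBSWZ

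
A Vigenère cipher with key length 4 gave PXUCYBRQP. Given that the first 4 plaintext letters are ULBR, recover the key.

VMTL

Subtract each crib letter from the matching ciphertext letter (mod 26):
P(15)−U(20)=-5≡21 → V
X(23)−L(11)=12 → M
U(20)−B(1)=19 → T
C(2)−R(17)=-15≡11 → L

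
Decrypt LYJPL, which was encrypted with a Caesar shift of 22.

PCNTP

L(11): 11−22=-11≡15 → P
Y(24): 24−22=2 → C
J(9): 9−22=-13≡13 → N
P(15): 15−22=-7≡19 → T
L(11): 11−22=-11≡15 → P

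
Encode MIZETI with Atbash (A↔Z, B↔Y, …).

M(12) → N(13)
I(8) → R(17)
Z(25) → A(0)
E(4) → V(21)
T(19) → G(6)
I(8) → R(17)

NRAVGR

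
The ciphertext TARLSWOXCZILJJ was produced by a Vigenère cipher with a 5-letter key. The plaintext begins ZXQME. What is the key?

UDBZO

Subtract each crib letter from the matching ciphertext letter (mod 26):
T(19)−Z(25)=-6≡20 → U
A(0)−X(23)=-23≡3 → D
R(17)−Q(16)=1 → B
L(11)−M(12)=-1≡25 → Z
S(18)−E(4)=14 → O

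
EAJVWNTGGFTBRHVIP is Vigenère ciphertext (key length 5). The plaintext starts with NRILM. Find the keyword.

RJBKK

Subtract each crib letter from the matching ciphertext letter (mod 26):
E(4)−N(13)=-9≡17 → R
A(0)−R(17)=-17≡9 → J
J(9)−I(8)=1 → B
V(21)−L(11)=10 → K
W(22)−M(12)=10 → K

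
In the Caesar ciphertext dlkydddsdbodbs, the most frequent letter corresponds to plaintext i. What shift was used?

The most frequent ciphertext letter is d (appears 6 times).
d is position 3; i is position 8.
Shift = -5≡21.

21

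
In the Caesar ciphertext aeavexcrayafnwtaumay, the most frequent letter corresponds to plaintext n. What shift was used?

The most frequent ciphertext letter is a (appears 6 times).
a is position 0; n is position 13.
Shift = -13≡13.

13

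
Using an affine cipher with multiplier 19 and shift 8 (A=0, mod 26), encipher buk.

b(1): 19·1+8=27≡1 → b
u(20): 19·20+8=388≡24 → y
k(10): 19·10+8=198≡16 → q

byq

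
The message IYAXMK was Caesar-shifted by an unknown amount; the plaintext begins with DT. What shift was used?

5

From the crib: I(8)−D(3)=5, so the shift is 5.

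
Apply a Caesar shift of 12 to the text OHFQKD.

O(14): 14+12=26≡0 → A
H(7): 7+12=19 → T
F(5): 5+12=17 → R
Q(16): 16+12=28≡2 → C
K(10): 10+12=22 → W
D(3): 3+12=15 → P

ATRCWP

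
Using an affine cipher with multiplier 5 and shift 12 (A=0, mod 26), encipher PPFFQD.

P(15): 5·15+12=87≡9 → J
P(15): 5·15+12=87≡9 → J
F(5): 5·5+12=37≡11 → L
F(5): 5·5+12=37≡11 → L
Q(16): 5·16+12=92≡14 → O
D(3): 5·3+12=27≡1 → B

JJLLOB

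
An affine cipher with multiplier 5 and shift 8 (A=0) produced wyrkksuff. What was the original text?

The inverse of 5 mod 26 is 21, since 5·21=105≡1. Apply D(y)=21·(y−8) mod 26:
w(22): 21·(22−8)=294≡8 → i
y(24): 21·(24−8)=336≡24 → y
r(17): 21·(17−8)=189≡7 → h
k(10): 21·(10−8)=42≡16 → q
k(10): 21·(10−8)=42≡16 → q
s(18): 21·(18−8)=210≡2 → c
u(20): 21·(20−8)=252≡18 → s
f(5): 21·(5−8)=-63≡15 → p
f(5): 21·(5−8)=-63≡15 → p

iyhqqcspp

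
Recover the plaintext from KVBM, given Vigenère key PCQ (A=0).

VTLX

Repeat the key across the ciphertext: PCQP
K(10)−P(15): -5≡21 → V
V(21)−C(2): 19 → T
B(1)−Q(16): -15≡11 → L
M(12)−P(15): -3≡23 → X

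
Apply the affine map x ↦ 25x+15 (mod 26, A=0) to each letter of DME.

D(3): 25·3+15=90≡12 → M
M(12): 25·12+15=315≡3 → D
E(4): 25·4+15=115≡11 → L

MDL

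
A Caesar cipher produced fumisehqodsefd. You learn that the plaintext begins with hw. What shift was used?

From the crib: f(5)−h(7)=-2≡24, so the shift is 24.

24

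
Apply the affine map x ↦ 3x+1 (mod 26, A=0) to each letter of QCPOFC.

Q(16): 3·16+1=49≡23 → X
C(2): 3·2+1=7 → H
P(15): 3·15+1=46≡20 → U
O(14): 3·14+1=43≡17 → R
F(5): 3·5+1=16 → Q
C(2): 3·2+1=7 → H

XHURQH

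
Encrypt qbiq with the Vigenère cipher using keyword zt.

Repeat the key across the message: ztzt
q(16)+z(25): 41≡15 → p
b(1)+t(19): 20 → u
i(8)+z(25): 33≡7 → h
q(16)+t(19): 35≡9 → j

puhj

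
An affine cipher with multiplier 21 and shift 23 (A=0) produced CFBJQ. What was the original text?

ZOUIR

The inverse of 21 mod 26 is 5, since 21·5=105≡1. Apply D(y)=5·(y−23) mod 26:
C(2): 5·(2−23)=-105≡25 → Z
F(5): 5·(5−23)=-90≡14 → O
B(1): 5·(1−23)=-110≡20 → U
J(9): 5·(9−23)=-70≡8 → I
Q(16): 5·(16−23)=-35≡17 → R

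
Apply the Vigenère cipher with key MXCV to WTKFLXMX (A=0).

Repeat the key across the message: MXCVMXCV
W(22)+M(12): 34≡8 → I
T(19)+X(23): 42≡16 → Q
K(10)+C(2): 12 → M
F(5)+V(21): 26≡0 → A
L(11)+M(12): 23 → X
X(23)+X(23): 46≡20 → U
M(12)+C(2): 14 → O
X(23)+V(21): 44≡18 → S

IQMAXUOS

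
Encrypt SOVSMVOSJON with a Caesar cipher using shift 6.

S(18): 18+6=24 → Y
O(14): 14+6=20 → U
V(21): 21+6=27≡1 → B
S(18): 18+6=24 → Y
M(12): 12+6=18 → S
V(21): 21+6=27≡1 → B
O(14): 14+6=20 → U
S(18): 18+6=24 → Y
J(9): 9+6=15 → P
O(14): 14+6=20 → U
N(13): 13+6=19 → T

YUBYSBUYPUT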